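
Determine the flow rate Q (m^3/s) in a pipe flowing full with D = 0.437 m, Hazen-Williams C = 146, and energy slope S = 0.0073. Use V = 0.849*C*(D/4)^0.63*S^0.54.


For a full circular pipe, R = D/4 = 0.437/4 = 0.1092 m.
V = 0.849 * 146 * 0.1092^0.63 * 0.0073^0.54
  = 0.849 * 146 * 0.247859 * 0.070177
  = 2.1561 m/s.
Pipe area A = pi*D^2/4 = pi*0.437^2/4 = 0.15 m^2.
Q = A * V = 0.15 * 2.1561 = 0.3234 m^3/s.

0.3234


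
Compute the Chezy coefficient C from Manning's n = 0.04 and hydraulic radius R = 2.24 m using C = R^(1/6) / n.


The Chezy coefficient relates to Manning's n through C = R^(1/6) / n.
R^(1/6) = 2.24^(1/6) = 1.143865.
C = 1.143865 / 0.04 = 28.6 m^(1/2)/s.

28.6


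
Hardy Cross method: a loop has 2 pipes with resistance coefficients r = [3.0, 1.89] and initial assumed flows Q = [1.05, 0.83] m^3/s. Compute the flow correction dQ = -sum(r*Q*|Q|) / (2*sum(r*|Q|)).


Numerator terms (r*Q*|Q|): 3.0*1.05*|1.05| = 3.3075; 1.89*0.83*|0.83| = 1.302.
Sum of numerator = 4.6095.
Denominator terms (r*|Q|): 3.0*|1.05| = 3.15; 1.89*|0.83| = 1.5687.
2 * sum of denominator = 2 * 4.7187 = 9.4374.
dQ = -4.6095 / 9.4374 = -0.4884 m^3/s.

-0.4884


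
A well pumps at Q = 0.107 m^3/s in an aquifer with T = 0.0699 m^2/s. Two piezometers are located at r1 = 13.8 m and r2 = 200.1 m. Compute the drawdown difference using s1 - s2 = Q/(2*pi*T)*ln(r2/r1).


Thiem equation: s1 - s2 = Q/(2*pi*T) * ln(r2/r1).
ln(r2/r1) = ln(200.1/13.8) = 2.6741.
Q/(2*pi*T) = 0.107 / (2*pi*0.0699) = 0.107 / 0.4392 = 0.2436.
s1 - s2 = 0.2436 * 2.6741 = 0.6515 m.

0.6515


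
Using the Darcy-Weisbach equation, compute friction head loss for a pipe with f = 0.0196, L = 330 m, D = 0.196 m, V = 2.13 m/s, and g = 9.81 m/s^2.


Darcy-Weisbach equation: h_f = f * (L/D) * V^2/(2g).
f * L/D = 0.0196 * 330/0.196 = 33.0.
V^2/(2g) = 2.13^2 / (2*9.81) = 4.5369 / 19.62 = 0.2312 m.
h_f = 33.0 * 0.2312 = 7.631 m.

7.631


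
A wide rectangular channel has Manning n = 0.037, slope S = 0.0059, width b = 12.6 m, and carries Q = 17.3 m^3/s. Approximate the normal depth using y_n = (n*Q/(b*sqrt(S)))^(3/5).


We use the wide-channel approximation y_n = (n*Q/(b*sqrt(S)))^(3/5).
sqrt(S) = sqrt(0.0059) = 0.076811.
Numerator: n*Q = 0.037 * 17.3 = 0.6401.
Denominator: b*sqrt(S) = 12.6 * 0.076811 = 0.967819.
arg = 0.6614.
y_n = 0.6614^(3/5) = 0.7803 m.

0.7803


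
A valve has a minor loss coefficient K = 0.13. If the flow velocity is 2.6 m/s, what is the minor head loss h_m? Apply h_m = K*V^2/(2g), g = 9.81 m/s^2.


Minor loss formula: h_m = K * V^2/(2g).
V^2 = 2.6^2 = 6.76.
V^2/(2g) = 6.76 / 19.62 = 0.3445 m.
h_m = 0.13 * 0.3445 = 0.0448 m.

0.0448


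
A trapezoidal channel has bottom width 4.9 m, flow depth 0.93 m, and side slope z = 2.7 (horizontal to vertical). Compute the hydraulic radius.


For a trapezoidal section with side slope z:
A = (b + z*y)*y = (4.9 + 2.7*0.93)*0.93 = 6.892 m^2.
P = b + 2*y*sqrt(1 + z^2) = 4.9 + 2*0.93*sqrt(1 + 2.7^2) = 10.255 m.
R = A/P = 6.892 / 10.255 = 0.6721 m.

0.6721


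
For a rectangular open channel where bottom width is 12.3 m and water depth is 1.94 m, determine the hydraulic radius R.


For a rectangular section:
Flow area A = b * y = 12.3 * 1.94 = 23.86 m^2.
Wetted perimeter P = b + 2y = 12.3 + 2*1.94 = 16.18 m.
Hydraulic radius R = A/P = 23.86 / 16.18 = 1.4748 m.

1.4748


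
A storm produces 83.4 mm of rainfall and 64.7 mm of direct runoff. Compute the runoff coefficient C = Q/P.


The runoff coefficient C = runoff depth / rainfall depth.
C = 64.7 / 83.4
  = 0.7758.

0.7758


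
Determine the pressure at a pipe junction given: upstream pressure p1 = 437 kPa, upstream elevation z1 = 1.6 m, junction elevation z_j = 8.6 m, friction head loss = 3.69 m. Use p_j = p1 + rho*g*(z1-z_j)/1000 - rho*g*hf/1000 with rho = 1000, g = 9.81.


Junction pressure: p_j = p1 + rho*g*(z1 - z_j)/1000 - rho*g*hf/1000.
Elevation term = 1000*9.81*(1.6 - 8.6)/1000 = -68.67 kPa.
Friction term = 1000*9.81*3.69/1000 = 36.199 kPa.
p_j = 437 + -68.67 - 36.199 = 332.13 kPa.

332.13


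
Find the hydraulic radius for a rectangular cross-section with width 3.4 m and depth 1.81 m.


For a rectangular section:
Flow area A = b * y = 3.4 * 1.81 = 6.15 m^2.
Wetted perimeter P = b + 2y = 3.4 + 2*1.81 = 7.02 m.
Hydraulic radius R = A/P = 6.15 / 7.02 = 0.8766 m.

0.8766


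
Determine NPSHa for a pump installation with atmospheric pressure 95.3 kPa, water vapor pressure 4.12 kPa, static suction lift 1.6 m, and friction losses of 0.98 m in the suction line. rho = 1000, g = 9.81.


NPSHa = p_atm/(rho*g) - z_s - hf_s - p_vap/(rho*g).
p_atm/(rho*g) = 95.3*1000 / (1000*9.81) = 9.715 m.
p_vap/(rho*g) = 4.12*1000 / (1000*9.81) = 0.42 m.
NPSHa = 9.715 - 1.6 - 0.98 - 0.42
      = 6.71 m.

6.71


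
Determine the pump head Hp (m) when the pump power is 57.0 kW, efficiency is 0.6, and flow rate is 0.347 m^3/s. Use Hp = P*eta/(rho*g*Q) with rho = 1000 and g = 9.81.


Pump head formula: Hp = P * eta / (rho * g * Q).
Numerator: P * eta = 57.0 * 1000 * 0.6 = 34200.0 W.
Denominator: rho * g * Q = 1000 * 9.81 * 0.347 = 3404.07.
Hp = 34200.0 / 3404.07 = 10.05 m.

10.05


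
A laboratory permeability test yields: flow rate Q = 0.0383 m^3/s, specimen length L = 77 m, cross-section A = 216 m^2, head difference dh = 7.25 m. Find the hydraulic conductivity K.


From K = Q*L / (A*dh):
Numerator: Q*L = 0.0383 * 77 = 2.9491.
Denominator: A*dh = 216 * 7.25 = 1566.0.
K = 2.9491 / 1566.0 = 0.001883 m/s.

0.001883


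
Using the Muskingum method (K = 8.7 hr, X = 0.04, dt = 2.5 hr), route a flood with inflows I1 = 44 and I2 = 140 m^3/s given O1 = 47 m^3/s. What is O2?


Muskingum coefficients:
denom = 2*K*(1-X) + dt = 2*8.7*(1-0.04) + 2.5 = 19.204.
C0 = (dt - 2*K*X)/denom = (2.5 - 2*8.7*0.04)/19.204 = 0.0939.
C1 = (dt + 2*K*X)/denom = (2.5 + 2*8.7*0.04)/19.204 = 0.1664.
C2 = (2*K*(1-X) - dt)/denom = 0.7396.
O2 = C0*I2 + C1*I1 + C2*O1
   = 0.0939*140 + 0.1664*44 + 0.7396*47
   = 55.24 m^3/s.

55.24


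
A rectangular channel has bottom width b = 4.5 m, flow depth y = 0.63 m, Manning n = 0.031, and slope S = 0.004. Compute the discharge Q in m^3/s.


For a rectangular channel, the cross-sectional area A = b * y = 4.5 * 0.63 = 2.83 m^2.
The wetted perimeter P = b + 2y = 4.5 + 2*0.63 = 5.76 m.
Hydraulic radius R = A/P = 2.83/5.76 = 0.4922 m.
Velocity V = (1/n)*R^(2/3)*S^(1/2) = (1/0.031)*0.4922^(2/3)*0.004^(1/2) = 1.2718 m/s.
Discharge Q = A * V = 2.83 * 1.2718 = 3.606 m^3/s.

3.606


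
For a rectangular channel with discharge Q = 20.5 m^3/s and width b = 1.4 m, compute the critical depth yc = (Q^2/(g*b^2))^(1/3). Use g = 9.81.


Using yc = (Q^2 / (g * b^2))^(1/3):
Q^2 = 20.5^2 = 420.25.
g * b^2 = 9.81 * 1.4^2 = 9.81 * 1.96 = 19.23.
Q^2 / (g*b^2) = 420.25 / 19.23 = 21.8539.
yc = 21.8539^(1/3) = 2.7959 m.

2.7959


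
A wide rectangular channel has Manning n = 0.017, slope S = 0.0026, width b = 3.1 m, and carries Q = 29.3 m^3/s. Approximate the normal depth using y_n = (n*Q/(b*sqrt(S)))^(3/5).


We use the wide-channel approximation y_n = (n*Q/(b*sqrt(S)))^(3/5).
sqrt(S) = sqrt(0.0026) = 0.05099.
Numerator: n*Q = 0.017 * 29.3 = 0.4981.
Denominator: b*sqrt(S) = 3.1 * 0.05099 = 0.158069.
arg = 3.1511.
y_n = 3.1511^(3/5) = 1.991 m.

1.991


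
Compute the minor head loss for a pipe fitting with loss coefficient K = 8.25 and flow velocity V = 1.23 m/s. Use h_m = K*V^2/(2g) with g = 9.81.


Minor loss formula: h_m = K * V^2/(2g).
V^2 = 1.23^2 = 1.5129.
V^2/(2g) = 1.5129 / 19.62 = 0.0771 m.
h_m = 8.25 * 0.0771 = 0.6362 m.

0.6362


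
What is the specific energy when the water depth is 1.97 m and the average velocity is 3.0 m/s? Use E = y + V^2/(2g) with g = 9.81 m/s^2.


Specific energy E = y + V^2/(2g).
Velocity head = V^2/(2g) = 3.0^2 / (2*9.81) = 9.0 / 19.62 = 0.4587 m.
E = 1.97 + 0.4587 = 2.4287 m.

2.4287


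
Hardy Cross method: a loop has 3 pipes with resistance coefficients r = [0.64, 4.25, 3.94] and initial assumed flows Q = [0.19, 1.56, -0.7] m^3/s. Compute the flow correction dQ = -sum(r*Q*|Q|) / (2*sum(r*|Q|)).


Numerator terms (r*Q*|Q|): 0.64*0.19*|0.19| = 0.0231; 4.25*1.56*|1.56| = 10.3428; 3.94*-0.7*|-0.7| = -1.9306.
Sum of numerator = 8.4353.
Denominator terms (r*|Q|): 0.64*|0.19| = 0.1216; 4.25*|1.56| = 6.63; 3.94*|-0.7| = 2.758.
2 * sum of denominator = 2 * 9.5096 = 19.0192.
dQ = -8.4353 / 19.0192 = -0.4435 m^3/s.

-0.4435


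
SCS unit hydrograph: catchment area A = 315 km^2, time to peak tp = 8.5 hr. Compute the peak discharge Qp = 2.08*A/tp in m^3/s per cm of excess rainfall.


SCS formula: Qp = 2.08 * A / tp.
Qp = 2.08 * 315 / 8.5
   = 655.2 / 8.5
   = 77.08 m^3/s per cm.

77.08


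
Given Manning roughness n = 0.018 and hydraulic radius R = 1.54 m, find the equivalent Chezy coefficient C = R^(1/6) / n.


The Chezy coefficient relates to Manning's n through C = R^(1/6) / n.
R^(1/6) = 1.54^(1/6) = 1.074616.
C = 1.074616 / 0.018 = 59.7 m^(1/2)/s.

59.7


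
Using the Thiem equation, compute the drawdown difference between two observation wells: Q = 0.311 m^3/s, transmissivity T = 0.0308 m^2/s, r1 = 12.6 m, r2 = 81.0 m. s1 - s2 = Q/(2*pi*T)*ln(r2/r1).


Thiem equation: s1 - s2 = Q/(2*pi*T) * ln(r2/r1).
ln(r2/r1) = ln(81.0/12.6) = 1.8608.
Q/(2*pi*T) = 0.311 / (2*pi*0.0308) = 0.311 / 0.1935 = 1.6071.
s1 - s2 = 1.6071 * 1.8608 = 2.9903 m.

2.9903


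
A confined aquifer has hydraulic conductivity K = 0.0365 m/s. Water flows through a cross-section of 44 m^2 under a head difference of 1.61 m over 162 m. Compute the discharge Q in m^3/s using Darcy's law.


Darcy's law: Q = K * A * i, where i = dh/L.
Hydraulic gradient i = 1.61 / 162 = 0.009938.
Q = 0.0365 * 44 * 0.009938
  = 0.016 m^3/s.

0.016


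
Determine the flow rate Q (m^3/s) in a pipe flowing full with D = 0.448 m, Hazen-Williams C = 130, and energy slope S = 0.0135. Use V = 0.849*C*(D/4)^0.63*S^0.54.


For a full circular pipe, R = D/4 = 0.448/4 = 0.112 m.
V = 0.849 * 130 * 0.112^0.63 * 0.0135^0.54
  = 0.849 * 130 * 0.251772 * 0.097809
  = 2.7179 m/s.
Pipe area A = pi*D^2/4 = pi*0.448^2/4 = 0.1576 m^2.
Q = A * V = 0.1576 * 2.7179 = 0.4284 m^3/s.

0.4284


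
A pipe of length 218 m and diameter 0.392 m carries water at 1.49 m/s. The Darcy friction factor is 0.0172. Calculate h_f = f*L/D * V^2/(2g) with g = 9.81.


Darcy-Weisbach equation: h_f = f * (L/D) * V^2/(2g).
f * L/D = 0.0172 * 218/0.392 = 9.5653.
V^2/(2g) = 1.49^2 / (2*9.81) = 2.2201 / 19.62 = 0.1132 m.
h_f = 9.5653 * 0.1132 = 1.082 m.

1.082


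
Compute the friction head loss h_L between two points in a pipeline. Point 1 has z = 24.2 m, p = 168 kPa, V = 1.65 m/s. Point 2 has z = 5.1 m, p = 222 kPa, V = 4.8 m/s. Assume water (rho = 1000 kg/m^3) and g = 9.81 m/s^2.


Total head at each section: H = z + p/(rho*g) + V^2/(2g).
H1 = 24.2 + 168*1000/(1000*9.81) + 1.65^2/(2*9.81)
   = 24.2 + 17.125 + 0.1388
   = 41.464 m.
H2 = 5.1 + 222*1000/(1000*9.81) + 4.8^2/(2*9.81)
   = 5.1 + 22.63 + 1.1743
   = 28.904 m.
h_L = H1 - H2 = 41.464 - 28.904 = 12.56 m.

12.56


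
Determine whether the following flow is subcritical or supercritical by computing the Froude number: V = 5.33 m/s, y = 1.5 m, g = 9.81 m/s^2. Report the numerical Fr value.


The Froude number is defined as Fr = V / sqrt(g*y).
g*y = 9.81 * 1.5 = 14.715.
sqrt(g*y) = sqrt(14.715) = 3.836.
Fr = 5.33 / 3.836 = 1.3895.
Since Fr > 1, the flow is supercritical.

1.3895


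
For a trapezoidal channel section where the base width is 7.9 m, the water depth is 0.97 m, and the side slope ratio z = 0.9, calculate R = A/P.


For a trapezoidal section with side slope z:
A = (b + z*y)*y = (7.9 + 0.9*0.97)*0.97 = 8.51 m^2.
P = b + 2*y*sqrt(1 + z^2) = 7.9 + 2*0.97*sqrt(1 + 0.9^2) = 10.51 m.
R = A/P = 8.51 / 10.51 = 0.8097 m.

0.8097


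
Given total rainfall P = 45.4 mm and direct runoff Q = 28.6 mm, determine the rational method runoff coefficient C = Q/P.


The runoff coefficient C = runoff depth / rainfall depth.
C = 28.6 / 45.4
  = 0.63.

0.63


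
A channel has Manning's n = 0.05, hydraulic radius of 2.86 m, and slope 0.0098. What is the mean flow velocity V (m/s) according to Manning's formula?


Manning's equation gives V = (1/n) * R^(2/3) * S^(1/2).
First, compute R^(2/3) = 2.86^(2/3) = 2.0149.
Next, S^(1/2) = 0.0098^(1/2) = 0.098995.
Then 1/n = 1/0.05 = 20.0.
V = 20.0 * 2.0149 * 0.098995 = 3.9892 m/s.

3.9892


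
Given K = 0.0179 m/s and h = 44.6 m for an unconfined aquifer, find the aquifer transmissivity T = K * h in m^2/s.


Transmissivity is defined as T = K * h.
T = 0.0179 * 44.6
  = 0.7983 m^2/s.

0.7983


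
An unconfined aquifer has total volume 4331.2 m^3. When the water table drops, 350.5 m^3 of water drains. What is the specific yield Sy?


Specific yield Sy = Volume drained / Total volume.
Sy = 350.5 / 4331.2
   = 0.0809.

0.0809


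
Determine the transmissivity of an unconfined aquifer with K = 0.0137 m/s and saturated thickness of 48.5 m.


Transmissivity is defined as T = K * h.
T = 0.0137 * 48.5
  = 0.6644 m^2/s.

0.6644


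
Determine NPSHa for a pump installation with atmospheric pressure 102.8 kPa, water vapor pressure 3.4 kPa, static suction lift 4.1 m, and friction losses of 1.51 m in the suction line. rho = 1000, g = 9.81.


NPSHa = p_atm/(rho*g) - z_s - hf_s - p_vap/(rho*g).
p_atm/(rho*g) = 102.8*1000 / (1000*9.81) = 10.479 m.
p_vap/(rho*g) = 3.4*1000 / (1000*9.81) = 0.347 m.
NPSHa = 10.479 - 4.1 - 1.51 - 0.347
      = 4.52 m.

4.52


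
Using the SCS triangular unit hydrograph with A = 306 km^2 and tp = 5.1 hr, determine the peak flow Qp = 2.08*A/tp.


SCS formula: Qp = 2.08 * A / tp.
Qp = 2.08 * 306 / 5.1
   = 636.48 / 5.1
   = 124.8 m^3/s per cm.

124.8


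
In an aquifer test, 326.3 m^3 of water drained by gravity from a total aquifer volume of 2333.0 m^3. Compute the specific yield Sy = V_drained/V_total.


Specific yield Sy = Volume drained / Total volume.
Sy = 326.3 / 2333.0
   = 0.1399.

0.1399


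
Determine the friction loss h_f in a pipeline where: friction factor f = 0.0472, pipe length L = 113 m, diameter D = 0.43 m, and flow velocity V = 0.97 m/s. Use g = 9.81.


Darcy-Weisbach equation: h_f = f * (L/D) * V^2/(2g).
f * L/D = 0.0472 * 113/0.43 = 12.4037.
V^2/(2g) = 0.97^2 / (2*9.81) = 0.9409 / 19.62 = 0.048 m.
h_f = 12.4037 * 0.048 = 0.595 m.

0.595


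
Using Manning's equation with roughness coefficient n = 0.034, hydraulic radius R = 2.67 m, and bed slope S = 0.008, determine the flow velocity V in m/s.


Manning's equation gives V = (1/n) * R^(2/3) * S^(1/2).
First, compute R^(2/3) = 2.67^(2/3) = 1.9246.
Next, S^(1/2) = 0.008^(1/2) = 0.089443.
Then 1/n = 1/0.034 = 29.41.
V = 29.41 * 1.9246 * 0.089443 = 5.063 m/s.

5.063


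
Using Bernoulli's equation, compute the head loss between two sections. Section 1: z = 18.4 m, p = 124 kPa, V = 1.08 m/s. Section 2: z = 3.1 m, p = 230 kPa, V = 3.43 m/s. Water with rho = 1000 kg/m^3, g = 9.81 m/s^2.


Total head at each section: H = z + p/(rho*g) + V^2/(2g).
H1 = 18.4 + 124*1000/(1000*9.81) + 1.08^2/(2*9.81)
   = 18.4 + 12.64 + 0.0594
   = 31.1 m.
H2 = 3.1 + 230*1000/(1000*9.81) + 3.43^2/(2*9.81)
   = 3.1 + 23.445 + 0.5996
   = 27.145 m.
h_L = H1 - H2 = 31.1 - 27.145 = 3.955 m.

3.955


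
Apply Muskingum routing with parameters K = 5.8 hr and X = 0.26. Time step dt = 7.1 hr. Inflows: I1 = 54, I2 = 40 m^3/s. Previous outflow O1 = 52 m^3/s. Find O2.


Muskingum coefficients:
denom = 2*K*(1-X) + dt = 2*5.8*(1-0.26) + 7.1 = 15.684.
C0 = (dt - 2*K*X)/denom = (7.1 - 2*5.8*0.26)/15.684 = 0.2604.
C1 = (dt + 2*K*X)/denom = (7.1 + 2*5.8*0.26)/15.684 = 0.645.
C2 = (2*K*(1-X) - dt)/denom = 0.0946.
O2 = C0*I2 + C1*I1 + C2*O1
   = 0.2604*40 + 0.645*54 + 0.0946*52
   = 50.17 m^3/s.

50.17


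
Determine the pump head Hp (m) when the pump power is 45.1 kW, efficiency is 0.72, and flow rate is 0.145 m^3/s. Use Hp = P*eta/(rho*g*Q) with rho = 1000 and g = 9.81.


Pump head formula: Hp = P * eta / (rho * g * Q).
Numerator: P * eta = 45.1 * 1000 * 0.72 = 32472.0 W.
Denominator: rho * g * Q = 1000 * 9.81 * 0.145 = 1422.45.
Hp = 32472.0 / 1422.45 = 22.83 m.

22.83


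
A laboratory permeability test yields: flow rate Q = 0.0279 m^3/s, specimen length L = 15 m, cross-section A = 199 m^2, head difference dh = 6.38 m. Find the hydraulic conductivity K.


From K = Q*L / (A*dh):
Numerator: Q*L = 0.0279 * 15 = 0.4185.
Denominator: A*dh = 199 * 6.38 = 1269.62.
K = 0.4185 / 1269.62 = 0.00033 m/s.

0.00033


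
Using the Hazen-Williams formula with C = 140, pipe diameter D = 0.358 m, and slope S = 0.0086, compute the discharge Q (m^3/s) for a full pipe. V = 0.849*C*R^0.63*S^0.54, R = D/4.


For a full circular pipe, R = D/4 = 0.358/4 = 0.0895 m.
V = 0.849 * 140 * 0.0895^0.63 * 0.0086^0.54
  = 0.849 * 140 * 0.218599 * 0.076671
  = 1.9921 m/s.
Pipe area A = pi*D^2/4 = pi*0.358^2/4 = 0.1007 m^2.
Q = A * V = 0.1007 * 1.9921 = 0.2005 m^3/s.

0.2005


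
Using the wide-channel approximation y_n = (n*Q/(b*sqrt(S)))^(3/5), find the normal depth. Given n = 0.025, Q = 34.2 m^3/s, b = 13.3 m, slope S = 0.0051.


We use the wide-channel approximation y_n = (n*Q/(b*sqrt(S)))^(3/5).
sqrt(S) = sqrt(0.0051) = 0.071414.
Numerator: n*Q = 0.025 * 34.2 = 0.855.
Denominator: b*sqrt(S) = 13.3 * 0.071414 = 0.949806.
arg = 0.9002.
y_n = 0.9002^(3/5) = 0.9389 m.

0.9389


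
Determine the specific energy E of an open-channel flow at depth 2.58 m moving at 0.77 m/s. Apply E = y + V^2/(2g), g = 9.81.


Specific energy E = y + V^2/(2g).
Velocity head = V^2/(2g) = 0.77^2 / (2*9.81) = 0.5929 / 19.62 = 0.0302 m.
E = 2.58 + 0.0302 = 2.6102 m.

2.6102


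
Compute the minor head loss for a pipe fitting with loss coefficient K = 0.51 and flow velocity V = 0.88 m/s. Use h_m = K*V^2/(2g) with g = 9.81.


Minor loss formula: h_m = K * V^2/(2g).
V^2 = 0.88^2 = 0.7744.
V^2/(2g) = 0.7744 / 19.62 = 0.0395 m.
h_m = 0.51 * 0.0395 = 0.0201 m.

0.0201


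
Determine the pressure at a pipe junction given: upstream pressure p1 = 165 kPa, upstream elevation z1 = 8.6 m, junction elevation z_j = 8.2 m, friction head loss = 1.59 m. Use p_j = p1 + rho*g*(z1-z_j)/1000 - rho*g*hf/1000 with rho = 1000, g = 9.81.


Junction pressure: p_j = p1 + rho*g*(z1 - z_j)/1000 - rho*g*hf/1000.
Elevation term = 1000*9.81*(8.6 - 8.2)/1000 = 3.924 kPa.
Friction term = 1000*9.81*1.59/1000 = 15.598 kPa.
p_j = 165 + 3.924 - 15.598 = 153.33 kPa.

153.33


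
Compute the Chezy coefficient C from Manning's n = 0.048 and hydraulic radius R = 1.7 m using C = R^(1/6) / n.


The Chezy coefficient relates to Manning's n through C = R^(1/6) / n.
R^(1/6) = 1.7^(1/6) = 1.092467.
C = 1.092467 / 0.048 = 22.76 m^(1/2)/s.

22.76


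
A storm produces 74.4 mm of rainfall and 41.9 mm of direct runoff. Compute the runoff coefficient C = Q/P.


The runoff coefficient C = runoff depth / rainfall depth.
C = 41.9 / 74.4
  = 0.5632.

0.5632


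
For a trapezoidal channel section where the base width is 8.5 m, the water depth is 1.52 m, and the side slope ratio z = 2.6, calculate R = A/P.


For a trapezoidal section with side slope z:
A = (b + z*y)*y = (8.5 + 2.6*1.52)*1.52 = 18.927 m^2.
P = b + 2*y*sqrt(1 + z^2) = 8.5 + 2*1.52*sqrt(1 + 2.6^2) = 16.968 m.
R = A/P = 18.927 / 16.968 = 1.1154 m.

1.1154


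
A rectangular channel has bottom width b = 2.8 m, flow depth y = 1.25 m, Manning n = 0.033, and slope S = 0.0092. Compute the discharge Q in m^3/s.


For a rectangular channel, the cross-sectional area A = b * y = 2.8 * 1.25 = 3.5 m^2.
The wetted perimeter P = b + 2y = 2.8 + 2*1.25 = 5.3 m.
Hydraulic radius R = A/P = 3.5/5.3 = 0.6604 m.
Velocity V = (1/n)*R^(2/3)*S^(1/2) = (1/0.033)*0.6604^(2/3)*0.0092^(1/2) = 2.2042 m/s.
Discharge Q = A * V = 3.5 * 2.2042 = 7.715 m^3/s.

7.715


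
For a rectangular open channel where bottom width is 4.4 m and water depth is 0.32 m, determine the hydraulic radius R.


For a rectangular section:
Flow area A = b * y = 4.4 * 0.32 = 1.41 m^2.
Wetted perimeter P = b + 2y = 4.4 + 2*0.32 = 5.04 m.
Hydraulic radius R = A/P = 1.41 / 5.04 = 0.2794 m.

0.2794


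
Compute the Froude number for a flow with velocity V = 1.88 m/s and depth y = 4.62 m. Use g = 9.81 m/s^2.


The Froude number is defined as Fr = V / sqrt(g*y).
g*y = 9.81 * 4.62 = 45.3222.
sqrt(g*y) = sqrt(45.3222) = 6.7322.
Fr = 1.88 / 6.7322 = 0.2793.

0.2793


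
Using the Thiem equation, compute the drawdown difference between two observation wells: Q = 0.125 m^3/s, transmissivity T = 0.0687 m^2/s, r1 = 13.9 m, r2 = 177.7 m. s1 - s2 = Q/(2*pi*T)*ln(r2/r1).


Thiem equation: s1 - s2 = Q/(2*pi*T) * ln(r2/r1).
ln(r2/r1) = ln(177.7/13.9) = 2.5482.
Q/(2*pi*T) = 0.125 / (2*pi*0.0687) = 0.125 / 0.4317 = 0.2896.
s1 - s2 = 0.2896 * 2.5482 = 0.7379 m.

0.7379


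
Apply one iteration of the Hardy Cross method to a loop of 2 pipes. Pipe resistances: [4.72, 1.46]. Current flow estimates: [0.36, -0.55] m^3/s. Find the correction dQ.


Numerator terms (r*Q*|Q|): 4.72*0.36*|0.36| = 0.6117; 1.46*-0.55*|-0.55| = -0.4417.
Sum of numerator = 0.1701.
Denominator terms (r*|Q|): 4.72*|0.36| = 1.6992; 1.46*|-0.55| = 0.803.
2 * sum of denominator = 2 * 2.5022 = 5.0044.
dQ = -0.1701 / 5.0044 = -0.034 m^3/s.

-0.034


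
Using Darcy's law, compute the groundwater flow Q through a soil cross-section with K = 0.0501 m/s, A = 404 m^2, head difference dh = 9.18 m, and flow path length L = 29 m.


Darcy's law: Q = K * A * i, where i = dh/L.
Hydraulic gradient i = 9.18 / 29 = 0.316552.
Q = 0.0501 * 404 * 0.316552
  = 6.4071 m^3/s.

6.4071


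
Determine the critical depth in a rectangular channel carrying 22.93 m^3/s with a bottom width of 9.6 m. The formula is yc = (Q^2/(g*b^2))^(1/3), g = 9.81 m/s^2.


Using yc = (Q^2 / (g * b^2))^(1/3):
Q^2 = 22.93^2 = 525.78.
g * b^2 = 9.81 * 9.6^2 = 9.81 * 92.16 = 904.09.
Q^2 / (g*b^2) = 525.78 / 904.09 = 0.5816.
yc = 0.5816^(1/3) = 0.8347 m.

0.8347


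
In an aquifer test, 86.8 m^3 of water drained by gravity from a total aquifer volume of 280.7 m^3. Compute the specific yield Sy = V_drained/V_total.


Specific yield Sy = Volume drained / Total volume.
Sy = 86.8 / 280.7
   = 0.3092.

0.3092


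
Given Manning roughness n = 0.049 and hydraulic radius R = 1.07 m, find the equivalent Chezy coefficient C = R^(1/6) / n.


The Chezy coefficient relates to Manning's n through C = R^(1/6) / n.
R^(1/6) = 1.07^(1/6) = 1.01134.
C = 1.01134 / 0.049 = 20.64 m^(1/2)/s.

20.64


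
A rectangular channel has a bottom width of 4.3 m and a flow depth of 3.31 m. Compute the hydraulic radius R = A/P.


For a rectangular section:
Flow area A = b * y = 4.3 * 3.31 = 14.23 m^2.
Wetted perimeter P = b + 2y = 4.3 + 2*3.31 = 10.92 m.
Hydraulic radius R = A/P = 14.23 / 10.92 = 1.3034 m.

1.3034


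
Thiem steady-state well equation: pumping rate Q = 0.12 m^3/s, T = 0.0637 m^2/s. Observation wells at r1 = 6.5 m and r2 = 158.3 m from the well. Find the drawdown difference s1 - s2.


Thiem equation: s1 - s2 = Q/(2*pi*T) * ln(r2/r1).
ln(r2/r1) = ln(158.3/6.5) = 3.1927.
Q/(2*pi*T) = 0.12 / (2*pi*0.0637) = 0.12 / 0.4002 = 0.2998.
s1 - s2 = 0.2998 * 3.1927 = 0.9572 m.

0.9572


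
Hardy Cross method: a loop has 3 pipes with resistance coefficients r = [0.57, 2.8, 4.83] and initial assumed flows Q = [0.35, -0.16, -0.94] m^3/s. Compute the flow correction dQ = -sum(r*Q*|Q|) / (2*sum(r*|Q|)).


Numerator terms (r*Q*|Q|): 0.57*0.35*|0.35| = 0.0698; 2.8*-0.16*|-0.16| = -0.0717; 4.83*-0.94*|-0.94| = -4.2678.
Sum of numerator = -4.2696.
Denominator terms (r*|Q|): 0.57*|0.35| = 0.1995; 2.8*|-0.16| = 0.448; 4.83*|-0.94| = 4.5402.
2 * sum of denominator = 2 * 5.1877 = 10.3754.
dQ = --4.2696 / 10.3754 = 0.4115 m^3/s.

0.4115


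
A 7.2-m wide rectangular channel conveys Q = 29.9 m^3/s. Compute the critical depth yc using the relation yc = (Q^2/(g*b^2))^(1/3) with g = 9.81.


Using yc = (Q^2 / (g * b^2))^(1/3):
Q^2 = 29.9^2 = 894.01.
g * b^2 = 9.81 * 7.2^2 = 9.81 * 51.84 = 508.55.
Q^2 / (g*b^2) = 894.01 / 508.55 = 1.758.
yc = 1.758^(1/3) = 1.2069 m.

1.2069


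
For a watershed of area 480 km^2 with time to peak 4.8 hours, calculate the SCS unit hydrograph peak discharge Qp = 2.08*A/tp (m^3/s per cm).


SCS formula: Qp = 2.08 * A / tp.
Qp = 2.08 * 480 / 4.8
   = 998.4 / 4.8
   = 208.0 m^3/s per cm.

208.0


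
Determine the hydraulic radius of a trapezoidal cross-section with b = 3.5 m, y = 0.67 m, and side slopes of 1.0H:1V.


For a trapezoidal section with side slope z:
A = (b + z*y)*y = (3.5 + 1.0*0.67)*0.67 = 2.794 m^2.
P = b + 2*y*sqrt(1 + z^2) = 3.5 + 2*0.67*sqrt(1 + 1.0^2) = 5.395 m.
R = A/P = 2.794 / 5.395 = 0.5179 m.

0.5179


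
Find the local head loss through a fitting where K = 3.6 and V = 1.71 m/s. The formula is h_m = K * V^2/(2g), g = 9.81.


Minor loss formula: h_m = K * V^2/(2g).
V^2 = 1.71^2 = 2.9241.
V^2/(2g) = 2.9241 / 19.62 = 0.149 m.
h_m = 3.6 * 0.149 = 0.5365 m.

0.5365


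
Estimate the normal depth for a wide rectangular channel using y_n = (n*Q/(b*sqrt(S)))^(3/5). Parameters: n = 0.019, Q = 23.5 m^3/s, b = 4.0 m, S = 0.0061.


We use the wide-channel approximation y_n = (n*Q/(b*sqrt(S)))^(3/5).
sqrt(S) = sqrt(0.0061) = 0.078102.
Numerator: n*Q = 0.019 * 23.5 = 0.4465.
Denominator: b*sqrt(S) = 4.0 * 0.078102 = 0.312408.
arg = 1.4292.
y_n = 1.4292^(3/5) = 1.239 m.

1.239


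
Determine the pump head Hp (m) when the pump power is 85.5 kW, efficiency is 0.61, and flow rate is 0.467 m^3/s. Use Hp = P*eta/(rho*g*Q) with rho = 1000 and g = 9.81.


Pump head formula: Hp = P * eta / (rho * g * Q).
Numerator: P * eta = 85.5 * 1000 * 0.61 = 52155.0 W.
Denominator: rho * g * Q = 1000 * 9.81 * 0.467 = 4581.27.
Hp = 52155.0 / 4581.27 = 11.38 m.

11.38


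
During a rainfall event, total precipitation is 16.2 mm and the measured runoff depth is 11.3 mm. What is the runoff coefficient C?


The runoff coefficient C = runoff depth / rainfall depth.
C = 11.3 / 16.2
  = 0.6975.

0.6975


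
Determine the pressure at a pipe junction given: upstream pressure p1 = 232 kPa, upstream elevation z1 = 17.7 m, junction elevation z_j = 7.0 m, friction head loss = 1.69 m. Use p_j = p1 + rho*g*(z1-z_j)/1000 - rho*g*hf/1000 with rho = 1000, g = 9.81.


Junction pressure: p_j = p1 + rho*g*(z1 - z_j)/1000 - rho*g*hf/1000.
Elevation term = 1000*9.81*(17.7 - 7.0)/1000 = 104.967 kPa.
Friction term = 1000*9.81*1.69/1000 = 16.579 kPa.
p_j = 232 + 104.967 - 16.579 = 320.39 kPa.

320.39


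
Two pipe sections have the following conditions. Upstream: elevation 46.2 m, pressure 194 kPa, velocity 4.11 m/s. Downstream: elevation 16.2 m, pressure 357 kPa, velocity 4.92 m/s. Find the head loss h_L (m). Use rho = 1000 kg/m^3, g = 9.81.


Total head at each section: H = z + p/(rho*g) + V^2/(2g).
H1 = 46.2 + 194*1000/(1000*9.81) + 4.11^2/(2*9.81)
   = 46.2 + 19.776 + 0.861
   = 66.837 m.
H2 = 16.2 + 357*1000/(1000*9.81) + 4.92^2/(2*9.81)
   = 16.2 + 36.391 + 1.2338
   = 53.825 m.
h_L = H1 - H2 = 66.837 - 53.825 = 13.012 m.

13.012


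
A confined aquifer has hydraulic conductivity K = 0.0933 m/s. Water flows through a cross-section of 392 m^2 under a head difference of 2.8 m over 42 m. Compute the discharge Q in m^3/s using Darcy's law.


Darcy's law: Q = K * A * i, where i = dh/L.
Hydraulic gradient i = 2.8 / 42 = 0.066667.
Q = 0.0933 * 392 * 0.066667
  = 2.4382 m^3/s.

2.4382


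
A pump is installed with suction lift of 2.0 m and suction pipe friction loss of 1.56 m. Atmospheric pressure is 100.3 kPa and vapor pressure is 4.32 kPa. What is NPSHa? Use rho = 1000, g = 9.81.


NPSHa = p_atm/(rho*g) - z_s - hf_s - p_vap/(rho*g).
p_atm/(rho*g) = 100.3*1000 / (1000*9.81) = 10.224 m.
p_vap/(rho*g) = 4.32*1000 / (1000*9.81) = 0.44 m.
NPSHa = 10.224 - 2.0 - 1.56 - 0.44
      = 6.22 m.

6.22


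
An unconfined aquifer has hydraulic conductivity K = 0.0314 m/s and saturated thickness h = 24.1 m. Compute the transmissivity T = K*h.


Transmissivity is defined as T = K * h.
T = 0.0314 * 24.1
  = 0.7567 m^2/s.

0.7567


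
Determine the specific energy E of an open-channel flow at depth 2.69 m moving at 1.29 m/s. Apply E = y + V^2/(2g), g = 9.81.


Specific energy E = y + V^2/(2g).
Velocity head = V^2/(2g) = 1.29^2 / (2*9.81) = 1.6641 / 19.62 = 0.0848 m.
E = 2.69 + 0.0848 = 2.7748 m.

2.7748


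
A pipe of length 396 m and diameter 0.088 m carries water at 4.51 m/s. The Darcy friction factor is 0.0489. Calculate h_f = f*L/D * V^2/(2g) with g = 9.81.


Darcy-Weisbach equation: h_f = f * (L/D) * V^2/(2g).
f * L/D = 0.0489 * 396/0.088 = 220.05.
V^2/(2g) = 4.51^2 / (2*9.81) = 20.3401 / 19.62 = 1.0367 m.
h_f = 220.05 * 1.0367 = 228.126 m.

228.126


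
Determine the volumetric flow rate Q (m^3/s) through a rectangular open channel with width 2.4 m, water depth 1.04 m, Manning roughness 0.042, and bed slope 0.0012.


For a rectangular channel, the cross-sectional area A = b * y = 2.4 * 1.04 = 2.5 m^2.
The wetted perimeter P = b + 2y = 2.4 + 2*1.04 = 4.48 m.
Hydraulic radius R = A/P = 2.5/4.48 = 0.5571 m.
Velocity V = (1/n)*R^(2/3)*S^(1/2) = (1/0.042)*0.5571^(2/3)*0.0012^(1/2) = 0.5585 m/s.
Discharge Q = A * V = 2.5 * 0.5585 = 1.394 m^3/s.

1.394


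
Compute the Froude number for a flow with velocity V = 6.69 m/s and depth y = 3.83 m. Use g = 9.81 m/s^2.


The Froude number is defined as Fr = V / sqrt(g*y).
g*y = 9.81 * 3.83 = 37.5723.
sqrt(g*y) = sqrt(37.5723) = 6.1296.
Fr = 6.69 / 6.1296 = 1.0914.

1.0914


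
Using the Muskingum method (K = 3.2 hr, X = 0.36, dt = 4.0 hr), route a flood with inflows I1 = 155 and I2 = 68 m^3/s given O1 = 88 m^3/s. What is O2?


Muskingum coefficients:
denom = 2*K*(1-X) + dt = 2*3.2*(1-0.36) + 4.0 = 8.096.
C0 = (dt - 2*K*X)/denom = (4.0 - 2*3.2*0.36)/8.096 = 0.2095.
C1 = (dt + 2*K*X)/denom = (4.0 + 2*3.2*0.36)/8.096 = 0.7787.
C2 = (2*K*(1-X) - dt)/denom = 0.0119.
O2 = C0*I2 + C1*I1 + C2*O1
   = 0.2095*68 + 0.7787*155 + 0.0119*88
   = 135.98 m^3/s.

135.98


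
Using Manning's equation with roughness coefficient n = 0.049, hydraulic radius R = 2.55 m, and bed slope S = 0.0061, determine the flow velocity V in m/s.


Manning's equation gives V = (1/n) * R^(2/3) * S^(1/2).
First, compute R^(2/3) = 2.55^(2/3) = 1.8665.
Next, S^(1/2) = 0.0061^(1/2) = 0.078102.
Then 1/n = 1/0.049 = 20.41.
V = 20.41 * 1.8665 * 0.078102 = 2.9751 m/s.

2.9751


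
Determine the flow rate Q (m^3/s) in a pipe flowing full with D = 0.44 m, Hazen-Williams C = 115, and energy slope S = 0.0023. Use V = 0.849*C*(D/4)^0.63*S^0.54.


For a full circular pipe, R = D/4 = 0.44/4 = 0.11 m.
V = 0.849 * 115 * 0.11^0.63 * 0.0023^0.54
  = 0.849 * 115 * 0.24893 * 0.037613
  = 0.9141 m/s.
Pipe area A = pi*D^2/4 = pi*0.44^2/4 = 0.1521 m^2.
Q = A * V = 0.1521 * 0.9141 = 0.139 m^3/s.

0.139


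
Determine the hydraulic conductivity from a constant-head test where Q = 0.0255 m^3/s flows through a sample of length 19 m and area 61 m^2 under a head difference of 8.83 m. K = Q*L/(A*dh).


From K = Q*L / (A*dh):
Numerator: Q*L = 0.0255 * 19 = 0.4845.
Denominator: A*dh = 61 * 8.83 = 538.63.
K = 0.4845 / 538.63 = 0.0009 m/s.

0.0009


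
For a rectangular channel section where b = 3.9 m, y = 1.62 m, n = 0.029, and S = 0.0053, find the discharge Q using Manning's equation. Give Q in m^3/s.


For a rectangular channel, the cross-sectional area A = b * y = 3.9 * 1.62 = 6.32 m^2.
The wetted perimeter P = b + 2y = 3.9 + 2*1.62 = 7.14 m.
Hydraulic radius R = A/P = 6.32/7.14 = 0.8849 m.
Velocity V = (1/n)*R^(2/3)*S^(1/2) = (1/0.029)*0.8849^(2/3)*0.0053^(1/2) = 2.3138 m/s.
Discharge Q = A * V = 6.32 * 2.3138 = 14.619 m^3/s.

14.619


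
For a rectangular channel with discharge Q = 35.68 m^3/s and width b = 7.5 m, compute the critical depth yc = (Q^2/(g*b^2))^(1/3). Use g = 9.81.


Using yc = (Q^2 / (g * b^2))^(1/3):
Q^2 = 35.68^2 = 1273.06.
g * b^2 = 9.81 * 7.5^2 = 9.81 * 56.25 = 551.81.
Q^2 / (g*b^2) = 1273.06 / 551.81 = 2.3071.
yc = 2.3071^(1/3) = 1.3214 m.

1.3214


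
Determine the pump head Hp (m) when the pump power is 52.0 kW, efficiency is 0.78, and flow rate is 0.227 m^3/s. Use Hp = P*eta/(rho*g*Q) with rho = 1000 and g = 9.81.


Pump head formula: Hp = P * eta / (rho * g * Q).
Numerator: P * eta = 52.0 * 1000 * 0.78 = 40560.0 W.
Denominator: rho * g * Q = 1000 * 9.81 * 0.227 = 2226.87.
Hp = 40560.0 / 2226.87 = 18.21 m.

18.21


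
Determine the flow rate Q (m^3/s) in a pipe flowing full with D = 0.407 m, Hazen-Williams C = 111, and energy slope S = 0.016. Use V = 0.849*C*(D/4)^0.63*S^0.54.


For a full circular pipe, R = D/4 = 0.407/4 = 0.1017 m.
V = 0.849 * 111 * 0.1017^0.63 * 0.016^0.54
  = 0.849 * 111 * 0.236999 * 0.107207
  = 2.3944 m/s.
Pipe area A = pi*D^2/4 = pi*0.407^2/4 = 0.1301 m^2.
Q = A * V = 0.1301 * 2.3944 = 0.3115 m^3/s.

0.3115


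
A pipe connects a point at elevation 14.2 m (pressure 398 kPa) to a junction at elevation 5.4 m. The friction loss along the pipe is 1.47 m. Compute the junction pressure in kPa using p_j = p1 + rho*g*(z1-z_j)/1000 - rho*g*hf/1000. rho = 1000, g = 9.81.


Junction pressure: p_j = p1 + rho*g*(z1 - z_j)/1000 - rho*g*hf/1000.
Elevation term = 1000*9.81*(14.2 - 5.4)/1000 = 86.328 kPa.
Friction term = 1000*9.81*1.47/1000 = 14.421 kPa.
p_j = 398 + 86.328 - 14.421 = 469.91 kPa.

469.91


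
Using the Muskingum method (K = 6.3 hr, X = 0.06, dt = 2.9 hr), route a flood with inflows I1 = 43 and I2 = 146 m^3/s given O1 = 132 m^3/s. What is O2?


Muskingum coefficients:
denom = 2*K*(1-X) + dt = 2*6.3*(1-0.06) + 2.9 = 14.744.
C0 = (dt - 2*K*X)/denom = (2.9 - 2*6.3*0.06)/14.744 = 0.1454.
C1 = (dt + 2*K*X)/denom = (2.9 + 2*6.3*0.06)/14.744 = 0.248.
C2 = (2*K*(1-X) - dt)/denom = 0.6066.
O2 = C0*I2 + C1*I1 + C2*O1
   = 0.1454*146 + 0.248*43 + 0.6066*132
   = 111.97 m^3/s.

111.97


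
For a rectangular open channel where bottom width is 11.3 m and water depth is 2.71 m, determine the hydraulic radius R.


For a rectangular section:
Flow area A = b * y = 11.3 * 2.71 = 30.62 m^2.
Wetted perimeter P = b + 2y = 11.3 + 2*2.71 = 16.72 m.
Hydraulic radius R = A/P = 30.62 / 16.72 = 1.8315 m.

1.8315


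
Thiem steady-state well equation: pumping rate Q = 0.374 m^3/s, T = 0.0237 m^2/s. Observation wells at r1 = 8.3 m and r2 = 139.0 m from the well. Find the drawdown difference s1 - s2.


Thiem equation: s1 - s2 = Q/(2*pi*T) * ln(r2/r1).
ln(r2/r1) = ln(139.0/8.3) = 2.8182.
Q/(2*pi*T) = 0.374 / (2*pi*0.0237) = 0.374 / 0.1489 = 2.5116.
s1 - s2 = 2.5116 * 2.8182 = 7.0781 m.

7.0781


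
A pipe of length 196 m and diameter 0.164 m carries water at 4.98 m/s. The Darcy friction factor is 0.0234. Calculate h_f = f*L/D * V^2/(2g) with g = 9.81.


Darcy-Weisbach equation: h_f = f * (L/D) * V^2/(2g).
f * L/D = 0.0234 * 196/0.164 = 27.9659.
V^2/(2g) = 4.98^2 / (2*9.81) = 24.8004 / 19.62 = 1.264 m.
h_f = 27.9659 * 1.264 = 35.35 m.

35.35


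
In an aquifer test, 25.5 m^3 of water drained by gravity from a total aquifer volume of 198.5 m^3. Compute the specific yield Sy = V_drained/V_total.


Specific yield Sy = Volume drained / Total volume.
Sy = 25.5 / 198.5
   = 0.1285.

0.1285


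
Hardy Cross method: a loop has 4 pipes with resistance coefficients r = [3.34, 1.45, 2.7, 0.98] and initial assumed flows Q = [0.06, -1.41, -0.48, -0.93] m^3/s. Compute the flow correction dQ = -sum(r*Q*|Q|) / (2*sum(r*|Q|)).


Numerator terms (r*Q*|Q|): 3.34*0.06*|0.06| = 0.012; 1.45*-1.41*|-1.41| = -2.8827; 2.7*-0.48*|-0.48| = -0.6221; 0.98*-0.93*|-0.93| = -0.8476.
Sum of numerator = -4.3404.
Denominator terms (r*|Q|): 3.34*|0.06| = 0.2004; 1.45*|-1.41| = 2.0445; 2.7*|-0.48| = 1.296; 0.98*|-0.93| = 0.9114.
2 * sum of denominator = 2 * 4.4523 = 8.9046.
dQ = --4.3404 / 8.9046 = 0.4874 m^3/s.

0.4874


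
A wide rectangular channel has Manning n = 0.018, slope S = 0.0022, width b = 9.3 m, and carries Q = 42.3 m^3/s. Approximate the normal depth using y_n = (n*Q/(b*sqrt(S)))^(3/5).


We use the wide-channel approximation y_n = (n*Q/(b*sqrt(S)))^(3/5).
sqrt(S) = sqrt(0.0022) = 0.046904.
Numerator: n*Q = 0.018 * 42.3 = 0.7614.
Denominator: b*sqrt(S) = 9.3 * 0.046904 = 0.436207.
arg = 1.7455.
y_n = 1.7455^(3/5) = 1.3969 m.

1.3969


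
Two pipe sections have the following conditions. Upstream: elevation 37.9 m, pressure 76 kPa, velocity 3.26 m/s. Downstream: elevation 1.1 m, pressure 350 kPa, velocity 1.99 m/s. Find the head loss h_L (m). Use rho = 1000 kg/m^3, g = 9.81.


Total head at each section: H = z + p/(rho*g) + V^2/(2g).
H1 = 37.9 + 76*1000/(1000*9.81) + 3.26^2/(2*9.81)
   = 37.9 + 7.747 + 0.5417
   = 46.189 m.
H2 = 1.1 + 350*1000/(1000*9.81) + 1.99^2/(2*9.81)
   = 1.1 + 35.678 + 0.2018
   = 36.98 m.
h_L = H1 - H2 = 46.189 - 36.98 = 9.209 m.

9.209


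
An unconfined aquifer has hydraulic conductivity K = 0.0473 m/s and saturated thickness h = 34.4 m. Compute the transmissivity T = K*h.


Transmissivity is defined as T = K * h.
T = 0.0473 * 34.4
  = 1.6271 m^2/s.

1.6271


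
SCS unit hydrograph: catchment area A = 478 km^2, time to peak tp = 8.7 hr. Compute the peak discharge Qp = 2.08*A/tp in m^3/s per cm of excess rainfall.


SCS formula: Qp = 2.08 * A / tp.
Qp = 2.08 * 478 / 8.7
   = 994.24 / 8.7
   = 114.28 m^3/s per cm.

114.28


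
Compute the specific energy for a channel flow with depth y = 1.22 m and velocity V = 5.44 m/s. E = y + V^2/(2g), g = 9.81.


Specific energy E = y + V^2/(2g).
Velocity head = V^2/(2g) = 5.44^2 / (2*9.81) = 29.5936 / 19.62 = 1.5083 m.
E = 1.22 + 1.5083 = 2.7283 m.

2.7283


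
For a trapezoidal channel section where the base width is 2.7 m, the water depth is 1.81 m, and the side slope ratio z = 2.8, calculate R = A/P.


For a trapezoidal section with side slope z:
A = (b + z*y)*y = (2.7 + 2.8*1.81)*1.81 = 14.06 m^2.
P = b + 2*y*sqrt(1 + z^2) = 2.7 + 2*1.81*sqrt(1 + 2.8^2) = 13.463 m.
R = A/P = 14.06 / 13.463 = 1.0443 m.

1.0443


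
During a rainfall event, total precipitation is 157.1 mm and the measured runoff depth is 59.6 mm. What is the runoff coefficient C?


The runoff coefficient C = runoff depth / rainfall depth.
C = 59.6 / 157.1
  = 0.3794.

0.3794


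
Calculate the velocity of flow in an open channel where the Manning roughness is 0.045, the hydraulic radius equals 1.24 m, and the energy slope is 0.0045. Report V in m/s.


Manning's equation gives V = (1/n) * R^(2/3) * S^(1/2).
First, compute R^(2/3) = 1.24^(2/3) = 1.1542.
Next, S^(1/2) = 0.0045^(1/2) = 0.067082.
Then 1/n = 1/0.045 = 22.22.
V = 22.22 * 1.1542 * 0.067082 = 1.7206 m/s.

1.7206


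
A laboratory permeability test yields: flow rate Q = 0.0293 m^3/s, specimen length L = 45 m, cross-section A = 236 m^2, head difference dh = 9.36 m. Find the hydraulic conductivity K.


From K = Q*L / (A*dh):
Numerator: Q*L = 0.0293 * 45 = 1.3185.
Denominator: A*dh = 236 * 9.36 = 2208.96.
K = 1.3185 / 2208.96 = 0.000597 m/s.

0.000597


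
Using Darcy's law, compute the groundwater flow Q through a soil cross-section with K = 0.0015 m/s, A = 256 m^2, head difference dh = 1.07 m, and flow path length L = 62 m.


Darcy's law: Q = K * A * i, where i = dh/L.
Hydraulic gradient i = 1.07 / 62 = 0.017258.
Q = 0.0015 * 256 * 0.017258
  = 0.0066 m^3/s.

0.0066


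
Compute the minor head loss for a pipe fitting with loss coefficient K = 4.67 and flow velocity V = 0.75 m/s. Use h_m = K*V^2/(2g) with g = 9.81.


Minor loss formula: h_m = K * V^2/(2g).
V^2 = 0.75^2 = 0.5625.
V^2/(2g) = 0.5625 / 19.62 = 0.0287 m.
h_m = 4.67 * 0.0287 = 0.1339 m.

0.1339


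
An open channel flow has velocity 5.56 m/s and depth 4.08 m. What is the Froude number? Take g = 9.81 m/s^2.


The Froude number is defined as Fr = V / sqrt(g*y).
g*y = 9.81 * 4.08 = 40.0248.
sqrt(g*y) = sqrt(40.0248) = 6.3265.
Fr = 5.56 / 6.3265 = 0.8788.

0.8788


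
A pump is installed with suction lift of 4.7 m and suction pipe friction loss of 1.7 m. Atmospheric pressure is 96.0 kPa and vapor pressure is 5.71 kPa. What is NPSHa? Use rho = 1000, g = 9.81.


NPSHa = p_atm/(rho*g) - z_s - hf_s - p_vap/(rho*g).
p_atm/(rho*g) = 96.0*1000 / (1000*9.81) = 9.786 m.
p_vap/(rho*g) = 5.71*1000 / (1000*9.81) = 0.582 m.
NPSHa = 9.786 - 4.7 - 1.7 - 0.582
      = 2.8 m.

2.8
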